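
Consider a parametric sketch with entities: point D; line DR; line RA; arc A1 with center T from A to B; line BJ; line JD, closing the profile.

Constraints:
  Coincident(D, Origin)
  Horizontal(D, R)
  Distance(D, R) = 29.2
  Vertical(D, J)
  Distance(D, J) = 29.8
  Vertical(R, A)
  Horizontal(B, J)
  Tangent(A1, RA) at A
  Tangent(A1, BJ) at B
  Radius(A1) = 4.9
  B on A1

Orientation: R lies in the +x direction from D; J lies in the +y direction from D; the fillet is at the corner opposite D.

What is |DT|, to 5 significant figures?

34.792

D is at the origin; DR is horizontal with |DR| = 29.2 and R on the +x side, so R = (29.200, 0.0000). D and J share the same x with |DJ| = 29.8 and J on the +y side, so J = (0.0000, 29.800). The virtual corner opposite D is at (29.200, 29.800). Tangency of A1 to RA means the radius TA is perpendicular to RA and the tangent condition forces TB to be normal to BJ, with radius 4.9, so the center T sits 4.9 in from both sides at T = (24.300, 24.900). Then |DT| = |T − D| = 34.792.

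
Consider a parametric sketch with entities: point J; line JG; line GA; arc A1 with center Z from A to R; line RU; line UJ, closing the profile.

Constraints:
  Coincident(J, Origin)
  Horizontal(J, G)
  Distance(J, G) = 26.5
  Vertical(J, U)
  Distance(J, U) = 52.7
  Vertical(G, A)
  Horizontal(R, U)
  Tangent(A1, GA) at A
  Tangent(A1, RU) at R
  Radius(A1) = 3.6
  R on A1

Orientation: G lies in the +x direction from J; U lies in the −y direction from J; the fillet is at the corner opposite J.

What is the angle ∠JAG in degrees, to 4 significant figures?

28.36°

J is at the origin; J and G share the same y with |JG| = 26.5 and G on the +x side, so G = (26.50, 0.000). JU is vertical with |JU| = 52.7 and U on the −y side, so U = (0.000, -52.70). The virtual corner opposite J is at (26.50, -52.70). The tangent condition forces ZA to be normal to GA and the tangent condition forces ZR to be normal to RU, with radius 3.6, so the center Z sits 3.6 in from both sides at Z = (22.90, -49.10). That places the tangent points at A = (26.50, -49.10) on GA and R = (22.90, -52.70) on RU. Then cos ∠JAG = AJ·AG / (|AJ||AG|), giving 28.36°.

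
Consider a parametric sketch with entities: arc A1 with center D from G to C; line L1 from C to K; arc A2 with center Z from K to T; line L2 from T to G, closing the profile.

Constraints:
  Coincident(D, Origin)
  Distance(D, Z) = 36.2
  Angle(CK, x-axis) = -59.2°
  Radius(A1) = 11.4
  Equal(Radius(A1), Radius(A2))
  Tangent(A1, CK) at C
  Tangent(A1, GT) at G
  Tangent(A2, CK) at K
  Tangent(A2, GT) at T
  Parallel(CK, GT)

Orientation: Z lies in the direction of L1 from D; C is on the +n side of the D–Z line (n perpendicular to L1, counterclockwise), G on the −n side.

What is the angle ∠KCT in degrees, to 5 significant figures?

32.204°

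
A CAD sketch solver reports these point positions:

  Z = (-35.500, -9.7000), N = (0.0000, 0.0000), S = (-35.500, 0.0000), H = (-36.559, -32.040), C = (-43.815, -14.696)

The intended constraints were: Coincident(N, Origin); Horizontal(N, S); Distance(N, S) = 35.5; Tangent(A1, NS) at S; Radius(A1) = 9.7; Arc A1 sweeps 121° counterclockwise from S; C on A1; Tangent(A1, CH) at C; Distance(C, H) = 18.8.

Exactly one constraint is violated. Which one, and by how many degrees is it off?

Tangent(A1, CH) at C — off by 8.30°.

N = (0.00, 0.00) ✓; N.y = 0.00, S.y = 0.00 ✓; |NS| = 35.50 ✓; ∠(ZS, SN) = 90.00° ✓; |ZS| = 9.700 ✓; bearing(Z→C) − bearing(Z→S) = 121.0° ✓; |ZC| = 9.700 ✓; ∠(ZC, CH) = 98.30° ✗; |CH| = 18.80 ✓.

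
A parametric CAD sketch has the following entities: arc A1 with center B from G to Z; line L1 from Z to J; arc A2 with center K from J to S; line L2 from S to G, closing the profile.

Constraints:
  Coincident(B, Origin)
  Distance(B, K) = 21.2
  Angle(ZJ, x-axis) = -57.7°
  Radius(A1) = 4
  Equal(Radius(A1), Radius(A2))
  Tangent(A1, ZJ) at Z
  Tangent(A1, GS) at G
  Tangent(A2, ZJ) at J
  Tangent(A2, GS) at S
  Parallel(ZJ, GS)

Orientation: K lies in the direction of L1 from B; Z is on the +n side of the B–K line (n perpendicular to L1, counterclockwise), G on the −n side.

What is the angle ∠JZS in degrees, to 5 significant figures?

20.674°

Tangency of A1 to both parallel lines with radius 4.0 puts Z and G at B ± 4.0·n: Z = (3.3810, 2.1374), G = (-3.3810, -2.1374). Equal radii place J and S the same way about K: J = K + 4.0·n = (14.709, -15.782), S = K − 4.0·n = (7.9472, -20.057). Then cos ∠JZS = ZJ·ZS / (|ZJ||ZS|), giving 20.674°.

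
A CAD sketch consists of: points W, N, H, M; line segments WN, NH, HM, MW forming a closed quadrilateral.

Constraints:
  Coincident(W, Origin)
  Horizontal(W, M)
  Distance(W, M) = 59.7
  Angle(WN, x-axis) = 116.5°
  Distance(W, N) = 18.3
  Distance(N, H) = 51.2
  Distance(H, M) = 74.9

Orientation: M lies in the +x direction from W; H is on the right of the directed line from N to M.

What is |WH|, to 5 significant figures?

35.425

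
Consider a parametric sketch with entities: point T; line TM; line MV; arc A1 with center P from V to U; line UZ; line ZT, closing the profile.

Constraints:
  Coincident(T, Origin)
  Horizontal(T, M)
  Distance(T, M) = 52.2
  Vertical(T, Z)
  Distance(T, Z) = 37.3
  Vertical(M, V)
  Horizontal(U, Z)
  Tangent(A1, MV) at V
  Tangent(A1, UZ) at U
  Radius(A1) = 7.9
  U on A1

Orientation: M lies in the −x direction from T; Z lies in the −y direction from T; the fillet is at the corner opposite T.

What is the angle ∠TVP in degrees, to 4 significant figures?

29.39°

The virtual corner opposite T is at (-52.20, -37.30). The tangent condition forces PV to be normal to MV and the tangent condition forces PU to be normal to UZ, with radius 7.9, so the center P sits 7.9 in from both sides at P = (-44.30, -29.40). That places the tangent points at V = (-52.20, -29.40) on MV and U = (-44.30, -37.30) on UZ. Then cos ∠TVP = VT·VP / (|VT||VP|), giving 29.39°.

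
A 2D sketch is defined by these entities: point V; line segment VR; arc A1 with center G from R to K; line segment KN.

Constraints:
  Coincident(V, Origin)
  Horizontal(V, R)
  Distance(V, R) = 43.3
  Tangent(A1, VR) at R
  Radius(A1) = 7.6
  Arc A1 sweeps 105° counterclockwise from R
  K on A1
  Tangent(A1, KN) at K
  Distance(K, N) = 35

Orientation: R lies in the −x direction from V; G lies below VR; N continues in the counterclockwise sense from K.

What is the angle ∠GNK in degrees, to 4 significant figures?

12.25°

V is at the origin; V and R share the same y with |VR| = 43.3 and R on the −x side, so R = (-43.30, 0.000). Tangency of A1 to VR means the radius GR is perpendicular to VR, so G = R + (0, -7.6) = (-43.30, -7.600). On A1, R sits at bearing 90° from G; a 105° counterclockwise sweep puts K at bearing 195°, so K = G + 7.6·(cos 195°, sin 195°) = (-50.64, -9.567). Since A1 is tangent to KN there, GK ⟂ KN, so KN runs along (−sin 195°, cos 195°); with |KN| = 35.0, N = (-41.58, -43.37). Then cos ∠GNK = NG·NK / (|NG||NK|), giving 12.25°.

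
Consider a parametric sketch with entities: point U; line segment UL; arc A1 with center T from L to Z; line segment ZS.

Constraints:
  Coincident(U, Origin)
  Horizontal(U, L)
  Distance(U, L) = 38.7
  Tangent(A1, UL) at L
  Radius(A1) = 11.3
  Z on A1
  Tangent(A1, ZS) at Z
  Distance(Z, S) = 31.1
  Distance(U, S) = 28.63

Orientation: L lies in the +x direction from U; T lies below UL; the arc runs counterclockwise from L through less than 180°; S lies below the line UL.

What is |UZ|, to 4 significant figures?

30.50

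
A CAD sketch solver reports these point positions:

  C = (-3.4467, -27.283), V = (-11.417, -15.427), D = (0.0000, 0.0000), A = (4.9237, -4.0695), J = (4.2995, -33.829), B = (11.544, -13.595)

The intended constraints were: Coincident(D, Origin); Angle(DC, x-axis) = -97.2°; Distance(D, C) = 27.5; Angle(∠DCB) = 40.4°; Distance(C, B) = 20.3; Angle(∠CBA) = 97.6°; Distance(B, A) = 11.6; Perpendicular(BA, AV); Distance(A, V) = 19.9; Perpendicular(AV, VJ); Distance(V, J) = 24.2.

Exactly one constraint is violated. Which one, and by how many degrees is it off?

Perpendicular(AV, VJ) — off by 5.70°.

D = (0.00, 0.00) ✓; DC at -97.20° ✓; |DC| = 27.50 ✓; ∠DCB = 40.40° ✓; |CB| = 20.30 ✓; ∠CBA = 97.60° ✓; |BA| = 11.60 ✓; ∠(BA, AV) = 90.00° ✓; |AV| = 19.90 ✓; ∠(AV, VJ) = 95.70° ✗; |VJ| = 24.20 ✓.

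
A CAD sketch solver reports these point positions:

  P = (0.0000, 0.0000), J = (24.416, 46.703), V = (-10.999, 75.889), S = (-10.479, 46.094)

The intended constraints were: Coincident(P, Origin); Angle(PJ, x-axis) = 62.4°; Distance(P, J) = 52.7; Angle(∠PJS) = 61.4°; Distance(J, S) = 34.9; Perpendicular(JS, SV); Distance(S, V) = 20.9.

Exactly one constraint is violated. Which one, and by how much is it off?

Distance(S, V) = 20.9 — off by 8.90.

P = (0.00, 0.00) ✓; PJ at 62.40° ✓; |PJ| = 52.70 ✓; ∠PJS = 61.40° ✓; |JS| = 34.90 ✓; ∠(JS, SV) = 90.00° ✓; |SV| = 29.80 ✗.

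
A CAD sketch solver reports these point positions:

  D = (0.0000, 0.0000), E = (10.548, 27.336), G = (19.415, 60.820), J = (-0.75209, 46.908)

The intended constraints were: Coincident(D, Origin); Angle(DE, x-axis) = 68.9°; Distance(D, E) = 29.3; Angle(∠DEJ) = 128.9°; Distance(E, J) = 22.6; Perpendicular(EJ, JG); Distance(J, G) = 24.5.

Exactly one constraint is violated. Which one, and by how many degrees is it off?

Perpendicular(EJ, JG) — off by 4.60°.

D = (0.00, 0.00) ✓; DE at 68.90° ✓; |DE| = 29.30 ✓; ∠DEJ = 128.9° ✓; |EJ| = 22.60 ✓; ∠(EJ, JG) = 85.40° ✗; |JG| = 24.50 ✓.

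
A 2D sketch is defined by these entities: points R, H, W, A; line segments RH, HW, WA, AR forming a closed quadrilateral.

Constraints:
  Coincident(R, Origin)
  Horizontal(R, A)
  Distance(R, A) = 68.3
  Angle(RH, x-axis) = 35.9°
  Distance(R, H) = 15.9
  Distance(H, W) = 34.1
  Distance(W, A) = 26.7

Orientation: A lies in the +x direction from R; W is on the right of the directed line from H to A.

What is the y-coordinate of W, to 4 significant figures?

-7.343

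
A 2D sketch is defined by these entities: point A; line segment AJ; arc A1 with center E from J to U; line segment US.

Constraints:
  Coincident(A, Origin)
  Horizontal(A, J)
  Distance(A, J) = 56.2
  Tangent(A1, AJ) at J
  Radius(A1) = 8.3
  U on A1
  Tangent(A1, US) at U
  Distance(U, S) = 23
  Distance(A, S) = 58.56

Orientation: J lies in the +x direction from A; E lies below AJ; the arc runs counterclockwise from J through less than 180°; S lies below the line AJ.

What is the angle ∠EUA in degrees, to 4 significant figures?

166.4°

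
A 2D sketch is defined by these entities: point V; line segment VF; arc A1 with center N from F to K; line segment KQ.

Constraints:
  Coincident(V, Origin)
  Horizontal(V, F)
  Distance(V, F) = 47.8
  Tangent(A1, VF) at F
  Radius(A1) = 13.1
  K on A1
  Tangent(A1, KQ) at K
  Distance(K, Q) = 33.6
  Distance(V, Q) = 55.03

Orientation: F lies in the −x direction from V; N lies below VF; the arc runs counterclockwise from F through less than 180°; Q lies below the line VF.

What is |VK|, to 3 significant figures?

61.0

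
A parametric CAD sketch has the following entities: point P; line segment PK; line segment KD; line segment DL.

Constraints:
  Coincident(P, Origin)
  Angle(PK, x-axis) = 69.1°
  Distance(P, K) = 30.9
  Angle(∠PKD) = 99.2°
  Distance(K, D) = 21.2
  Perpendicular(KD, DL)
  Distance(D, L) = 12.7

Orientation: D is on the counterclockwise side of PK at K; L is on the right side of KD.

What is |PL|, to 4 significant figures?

50.50

P is at the origin; PK runs at 69.1° with length 30.9, so K = 30.9·(cos 69.1°, sin 69.1°) = (11.02, 28.87). ∠PKD = 99.2°, so KD runs at 69.1° + (180° − 99.2°) = 149.9° from the x-axis; with |KD| = 21.2, D = K + 21.2·(cos 149.9°, sin 149.9°) = (-7.318, 39.50). KD ⟂ DL; with |DL| = 12.7 on the right of KD, L = D + 12.7·(0.5015, 0.8652) = (-0.9488, 50.49). Then |PL| = |L − P| = 50.50.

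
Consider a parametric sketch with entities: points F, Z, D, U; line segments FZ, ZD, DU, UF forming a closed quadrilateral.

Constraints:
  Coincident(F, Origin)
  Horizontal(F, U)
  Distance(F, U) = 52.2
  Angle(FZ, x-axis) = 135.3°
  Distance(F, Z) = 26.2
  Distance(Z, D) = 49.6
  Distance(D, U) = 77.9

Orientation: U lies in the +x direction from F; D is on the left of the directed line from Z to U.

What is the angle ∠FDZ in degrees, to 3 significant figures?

23.9°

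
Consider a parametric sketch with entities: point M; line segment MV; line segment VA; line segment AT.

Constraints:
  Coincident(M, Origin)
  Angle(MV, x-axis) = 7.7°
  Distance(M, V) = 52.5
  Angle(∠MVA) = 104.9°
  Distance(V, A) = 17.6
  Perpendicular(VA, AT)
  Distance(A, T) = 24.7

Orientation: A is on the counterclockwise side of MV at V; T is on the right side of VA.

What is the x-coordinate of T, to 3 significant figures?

78.7

M is at the origin; MV runs at 7.7° with length 52.5, so V = 52.5·(cos 7.7°, sin 7.7°) = (52.0, 7.03). ∠MVA = 104.9°, so VA runs at 7.7° + (180° − 104.9°) = 82.8° from the x-axis; with |VA| = 17.6, A = V + 17.6·(cos 82.8°, sin 82.8°) = (54.2, 24.5). VA is perpendicular to AT; with |AT| = 24.7 on the right of VA, T = A + 24.7·(0.992, -0.125) = (78.7, 21.4). So T.x = 78.7.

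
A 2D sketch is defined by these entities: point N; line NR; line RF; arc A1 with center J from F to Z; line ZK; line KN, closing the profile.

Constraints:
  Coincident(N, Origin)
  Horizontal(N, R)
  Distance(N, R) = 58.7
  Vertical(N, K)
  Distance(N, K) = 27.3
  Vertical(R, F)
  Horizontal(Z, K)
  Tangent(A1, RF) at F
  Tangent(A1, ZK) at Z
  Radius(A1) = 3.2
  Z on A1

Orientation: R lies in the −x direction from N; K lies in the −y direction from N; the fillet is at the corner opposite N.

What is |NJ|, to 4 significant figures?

60.51

N and K share the same x with |NK| = 27.3 and K on the −y side, so K = (0.000, -27.30). The virtual corner opposite N is at (-58.70, -27.30). Tangency of A1 to RF means the radius JF is perpendicular to RF and since A1 is tangent to ZK there, JZ ⟂ ZK, with radius 3.2, so the center J sits 3.2 in from both sides at J = (-55.50, -24.10). Then |NJ| = |J − N| = 60.51.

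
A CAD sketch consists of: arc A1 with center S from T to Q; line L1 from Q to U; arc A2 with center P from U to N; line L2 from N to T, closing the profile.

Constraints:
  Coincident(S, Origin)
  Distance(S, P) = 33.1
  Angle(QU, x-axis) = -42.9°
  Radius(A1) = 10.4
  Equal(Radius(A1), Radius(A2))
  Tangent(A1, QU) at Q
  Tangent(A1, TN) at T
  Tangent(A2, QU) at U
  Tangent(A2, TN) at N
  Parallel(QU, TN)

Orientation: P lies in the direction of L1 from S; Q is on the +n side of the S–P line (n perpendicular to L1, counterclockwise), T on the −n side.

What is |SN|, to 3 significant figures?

34.7

The slot axis is L1's direction at -42.9°, so u = (cos -42.9°, sin -42.9°) = (0.733, -0.681) and n = (−sin -42.9°, cos -42.9°) = (0.681, 0.733). S is at the origin and P lies 33.1 along u from S, so P = 33.1·u = (24.2, -22.5). Tangency of A1 to both parallel lines with radius 10.4 puts Q and T at S ± 10.4·n: Q = (7.08, 7.62), T = (-7.08, -7.62). Equal radii place U and N the same way about P: U = P + 10.4·n = (31.3, -14.9), N = P − 10.4·n = (17.2, -30.2). Then |SN| = |N − S| = 34.7.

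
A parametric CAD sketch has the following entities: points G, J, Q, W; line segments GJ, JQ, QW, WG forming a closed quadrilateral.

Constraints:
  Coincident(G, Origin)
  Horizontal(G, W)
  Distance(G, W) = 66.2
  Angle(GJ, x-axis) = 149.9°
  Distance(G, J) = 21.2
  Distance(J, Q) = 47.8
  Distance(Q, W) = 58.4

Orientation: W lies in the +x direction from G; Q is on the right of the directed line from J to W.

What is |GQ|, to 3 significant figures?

28.4

Checks: |JQ| = 47.80 ✓; |QW| = 58.40 ✓.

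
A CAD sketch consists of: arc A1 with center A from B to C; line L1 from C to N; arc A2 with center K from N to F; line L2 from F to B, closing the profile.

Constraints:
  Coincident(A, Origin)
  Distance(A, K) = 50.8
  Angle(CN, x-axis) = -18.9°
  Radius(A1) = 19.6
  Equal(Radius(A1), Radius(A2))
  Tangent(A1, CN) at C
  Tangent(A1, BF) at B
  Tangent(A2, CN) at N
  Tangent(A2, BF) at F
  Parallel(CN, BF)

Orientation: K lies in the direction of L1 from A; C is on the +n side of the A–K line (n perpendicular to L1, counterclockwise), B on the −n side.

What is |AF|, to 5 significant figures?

54.450

The slot axis is L1's direction at -18.9°, so u = (cos -18.9°, sin -18.9°) = (0.94609, -0.32392) and n = (−sin -18.9°, cos -18.9°) = (0.32392, 0.94609). A is at the origin and K lies 50.8 along u from A, so K = 50.8·u = (48.061, -16.455). Tangency of A1 to both parallel lines with radius 19.6 puts C and B at A ± 19.6·n: C = (6.3488, 18.543), B = (-6.3488, -18.543). Equal radii place N and F the same way about K: N = K + 19.6·n = (54.410, 2.0883), F = K − 19.6·n = (41.712, -34.998). Then |AF| = |F − A| = 54.450.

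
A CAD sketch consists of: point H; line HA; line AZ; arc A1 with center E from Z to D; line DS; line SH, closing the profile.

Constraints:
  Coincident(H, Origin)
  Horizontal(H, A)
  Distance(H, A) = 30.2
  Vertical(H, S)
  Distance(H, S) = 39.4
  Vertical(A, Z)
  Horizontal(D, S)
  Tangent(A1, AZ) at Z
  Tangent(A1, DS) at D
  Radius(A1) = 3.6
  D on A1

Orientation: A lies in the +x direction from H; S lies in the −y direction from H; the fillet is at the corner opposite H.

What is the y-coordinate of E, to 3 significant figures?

-35.8

H is at the origin; H and A share the same y with |HA| = 30.2 and A on the +x side, so A = (30.2, 0.00). H and S share the same x with |HS| = 39.4 and S on the −y side, so S = (0.00, -39.4). The virtual corner opposite H is at (30.2, -39.4). The tangent condition forces EZ to be normal to AZ and tangency of A1 to DS means the radius ED is perpendicular to DS, with radius 3.6, so the center E sits 3.6 in from both sides at E = (26.6, -35.8). So E.y = -35.8.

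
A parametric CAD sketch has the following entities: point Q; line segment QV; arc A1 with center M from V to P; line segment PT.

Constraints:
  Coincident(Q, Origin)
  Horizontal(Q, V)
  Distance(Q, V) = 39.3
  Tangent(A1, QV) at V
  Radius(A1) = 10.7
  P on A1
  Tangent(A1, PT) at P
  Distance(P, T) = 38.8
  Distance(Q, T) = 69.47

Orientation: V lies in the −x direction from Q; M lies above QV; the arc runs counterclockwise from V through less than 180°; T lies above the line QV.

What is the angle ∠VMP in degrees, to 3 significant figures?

118°

Q is at the origin; Q and V share the same y with |QV| = 39.3 and V on the −x side, so V = (-39.3, 0.00). The tangent condition forces MV to be normal to QV, so M = V + (0, 10.7) = (-39.3, 10.7). Since MP ⟂ PT (tangency), |MT| = √(10.7² + 38.8²) = 40.2 regardless of where P sits on A1. So T lies on both circle(Q, 69.47) and circle(M, 40.2); the above-QV intersection is T = (-48.3, 49.9). P is the foot of the tangent from T: P = (-29.9, 15.8).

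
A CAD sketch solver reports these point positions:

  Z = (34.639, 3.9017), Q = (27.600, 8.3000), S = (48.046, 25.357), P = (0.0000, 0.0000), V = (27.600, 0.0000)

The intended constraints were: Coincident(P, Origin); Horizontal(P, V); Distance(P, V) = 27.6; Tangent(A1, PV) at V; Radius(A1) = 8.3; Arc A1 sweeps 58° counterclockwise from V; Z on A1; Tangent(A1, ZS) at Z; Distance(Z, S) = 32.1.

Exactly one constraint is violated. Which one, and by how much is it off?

Distance(Z, S) = 32.1 — off by 6.80.

P = (0.00, 0.00) ✓; P.y = 0.00, V.y = 0.00 ✓; |PV| = 27.60 ✓; ∠(QV, VP) = 90.00° ✓; |QV| = 8.300 ✓; bearing(Q→Z) − bearing(Q→V) = 58.00° ✓; |QZ| = 8.300 ✓; ∠(QZ, ZS) = 90.00° ✓; |ZS| = 25.30 ✗.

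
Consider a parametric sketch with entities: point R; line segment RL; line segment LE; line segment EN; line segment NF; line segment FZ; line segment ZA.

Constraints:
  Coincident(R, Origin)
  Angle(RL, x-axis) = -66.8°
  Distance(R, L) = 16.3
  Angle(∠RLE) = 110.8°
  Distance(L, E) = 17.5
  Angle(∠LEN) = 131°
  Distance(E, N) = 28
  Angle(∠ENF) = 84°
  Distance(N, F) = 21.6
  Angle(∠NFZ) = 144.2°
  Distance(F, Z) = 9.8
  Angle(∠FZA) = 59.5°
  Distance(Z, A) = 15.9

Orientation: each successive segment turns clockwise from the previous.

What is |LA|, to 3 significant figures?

25.9

R is at the origin; RL runs at -66.8° with length 16.3, so L = (6.42, -15.0). ∠RLE = 110.8° gives LE at -136° from the x-axis; with |LE| = 17.5, E = (-6.17, -27.1). ∠LEN = 131.0° gives EN at 175° from the x-axis; with |EN| = 28.0, N = (-34.1, -24.7). ∠ENF = 84.0° gives NF at 79.0° from the x-axis; with |NF| = 21.6, F = (-29.9, -3.49). ∠NFZ = 144.2° gives FZ at 43.2° from the x-axis; with |FZ| = 9.8, Z = (-22.8, 3.21). ∠FZA = 59.5° gives ZA at -77.3° from the x-axis; with |ZA| = 15.9, A = (-19.3, -12.3). Then |LA| = |A − L| = 25.9.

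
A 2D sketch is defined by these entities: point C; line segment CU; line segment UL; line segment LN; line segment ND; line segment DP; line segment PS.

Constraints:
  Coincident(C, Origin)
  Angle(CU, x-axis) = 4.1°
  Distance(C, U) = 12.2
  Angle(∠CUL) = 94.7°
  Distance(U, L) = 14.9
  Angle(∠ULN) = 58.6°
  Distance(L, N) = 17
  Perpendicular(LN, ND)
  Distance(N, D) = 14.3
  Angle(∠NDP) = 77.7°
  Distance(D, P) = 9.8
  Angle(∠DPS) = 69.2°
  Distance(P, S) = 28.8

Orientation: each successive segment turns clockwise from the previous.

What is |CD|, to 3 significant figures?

7.26

C is at the origin; CU runs at 4.1° with length 12.2, so U = (12.2, 0.872). ∠CUL = 94.7° gives UL at -81.2° from the x-axis; with |UL| = 14.9, L = (14.4, -13.9). ∠ULN = 58.6° gives LN at 157° from the x-axis; with |LN| = 17.0, N = (-1.25, -7.32). LN ⟂ ND, so ND runs at 67.4°; with |ND| = 14.3, D = (4.25, 5.88). Then |CD| = |D − C| = 7.26.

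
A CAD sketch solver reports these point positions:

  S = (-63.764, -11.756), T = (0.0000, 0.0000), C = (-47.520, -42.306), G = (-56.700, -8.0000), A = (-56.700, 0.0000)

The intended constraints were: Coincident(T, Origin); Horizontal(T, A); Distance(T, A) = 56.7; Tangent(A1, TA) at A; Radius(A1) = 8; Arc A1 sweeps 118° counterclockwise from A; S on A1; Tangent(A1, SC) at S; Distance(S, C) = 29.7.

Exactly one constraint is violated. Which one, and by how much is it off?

Distance(S, C) = 29.7 — off by 4.90.

T = (0.00, 0.00) ✓; T.y = 0.00, A.y = 0.00 ✓; |TA| = 56.70 ✓; ∠(GA, AT) = 90.00° ✓; |GA| = 8.000 ✓; bearing(G→S) − bearing(G→A) = 118.0° ✓; |GS| = 8.000 ✓; ∠(GS, SC) = 90.00° ✓; |SC| = 34.60 ✗.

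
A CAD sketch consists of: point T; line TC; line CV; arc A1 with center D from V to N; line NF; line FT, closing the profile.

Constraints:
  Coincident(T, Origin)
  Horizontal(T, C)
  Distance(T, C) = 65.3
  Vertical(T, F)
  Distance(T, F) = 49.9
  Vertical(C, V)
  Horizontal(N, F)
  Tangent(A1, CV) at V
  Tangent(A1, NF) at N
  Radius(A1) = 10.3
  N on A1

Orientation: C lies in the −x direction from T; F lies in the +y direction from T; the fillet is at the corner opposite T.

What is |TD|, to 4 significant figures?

67.77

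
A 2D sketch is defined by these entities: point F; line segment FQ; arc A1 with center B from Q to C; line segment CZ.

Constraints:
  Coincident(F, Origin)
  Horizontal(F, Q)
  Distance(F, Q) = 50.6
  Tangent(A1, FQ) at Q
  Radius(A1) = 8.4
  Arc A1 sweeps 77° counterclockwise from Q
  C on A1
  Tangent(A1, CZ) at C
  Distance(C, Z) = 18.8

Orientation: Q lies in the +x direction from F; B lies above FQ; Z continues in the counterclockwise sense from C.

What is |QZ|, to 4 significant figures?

27.76

F is at the origin; F and Q share the same y with |FQ| = 50.6 and Q on the +x side, so Q = (50.60, 0.000). Since A1 is tangent to FQ there, BQ ⟂ FQ, so B = Q + (0, 8.4) = (50.60, 8.400). On A1, Q sits at bearing -90° from B; a 77° counterclockwise sweep puts C at bearing -13°, so C = B + 8.4·(cos -13°, sin -13°) = (58.78, 6.510). A1 meets CZ tangentially, so BC is at right angles to CZ, so CZ runs along (−sin -13°, cos -13°); with |CZ| = 18.8, Z = (63.01, 24.83). Then |QZ| = |Z − Q| = 27.76.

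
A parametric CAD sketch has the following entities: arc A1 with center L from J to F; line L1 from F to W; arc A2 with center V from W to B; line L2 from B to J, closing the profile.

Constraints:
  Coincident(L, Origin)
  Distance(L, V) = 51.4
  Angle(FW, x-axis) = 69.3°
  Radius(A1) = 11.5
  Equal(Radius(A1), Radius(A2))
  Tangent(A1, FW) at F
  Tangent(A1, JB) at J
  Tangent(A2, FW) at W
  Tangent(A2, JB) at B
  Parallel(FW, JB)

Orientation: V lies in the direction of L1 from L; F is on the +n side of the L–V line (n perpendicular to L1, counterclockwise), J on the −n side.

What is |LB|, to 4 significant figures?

52.67

Tangency of A1 to both parallel lines with radius 11.5 puts F and J at L ± 11.5·n: F = (-10.76, 4.065), J = (10.76, -4.065). Equal radii place W and B the same way about V: W = V + 11.5·n = (7.411, 52.15), B = V − 11.5·n = (28.93, 44.02). Then |LB| = |B − L| = 52.67.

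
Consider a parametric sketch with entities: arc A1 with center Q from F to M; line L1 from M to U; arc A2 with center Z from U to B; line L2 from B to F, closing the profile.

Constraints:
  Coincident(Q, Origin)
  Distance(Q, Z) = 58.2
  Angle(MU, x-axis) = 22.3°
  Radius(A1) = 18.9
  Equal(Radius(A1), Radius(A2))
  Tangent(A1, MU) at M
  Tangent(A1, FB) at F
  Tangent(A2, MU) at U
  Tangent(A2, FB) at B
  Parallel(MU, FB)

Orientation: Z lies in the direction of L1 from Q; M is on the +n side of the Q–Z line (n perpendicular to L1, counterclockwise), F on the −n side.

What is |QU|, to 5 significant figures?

61.192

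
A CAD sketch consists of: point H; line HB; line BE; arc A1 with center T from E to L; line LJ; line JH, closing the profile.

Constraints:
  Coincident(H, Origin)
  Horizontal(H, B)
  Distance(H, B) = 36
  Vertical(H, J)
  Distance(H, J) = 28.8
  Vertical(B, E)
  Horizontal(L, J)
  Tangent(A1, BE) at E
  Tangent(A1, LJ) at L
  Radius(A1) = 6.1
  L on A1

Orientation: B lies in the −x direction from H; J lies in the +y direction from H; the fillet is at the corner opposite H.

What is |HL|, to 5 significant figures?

41.514

The virtual corner opposite H is at (-36.000, 28.800). A1 meets BE tangentially, so TE is at right angles to BE and the tangent condition forces TL to be normal to LJ, with radius 6.1, so the center T sits 6.1 in from both sides at T = (-29.900, 22.700). That places the tangent points at E = (-36.000, 22.700) on BE and L = (-29.900, 28.800) on LJ. Then |HL| = |L − H| = 41.514.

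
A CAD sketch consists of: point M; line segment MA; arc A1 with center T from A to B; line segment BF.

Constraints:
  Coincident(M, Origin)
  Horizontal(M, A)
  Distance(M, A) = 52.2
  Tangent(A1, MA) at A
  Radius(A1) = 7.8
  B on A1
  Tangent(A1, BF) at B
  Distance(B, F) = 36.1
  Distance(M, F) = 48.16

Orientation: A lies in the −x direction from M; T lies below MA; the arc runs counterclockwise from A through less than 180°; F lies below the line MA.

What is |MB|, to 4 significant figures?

58.95

M is at the origin; M and A share the same y with |MA| = 52.2 and A on the −x side, so A = (-52.20, 0.000). Tangency of A1 to MA means the radius TA is perpendicular to MA, so T = A + (0, -7.8) = (-52.20, -7.800). Since TB ⟂ BF (tangency), |TF| = √(7.8² + 36.1²) = 36.93 regardless of where B sits on A1. So F lies on both circle(M, 48.16) and circle(T, 36.93); the below-MA intersection is F = (-30.23, -37.49). B is the foot of the tangent from F: B = (-57.35, -13.66).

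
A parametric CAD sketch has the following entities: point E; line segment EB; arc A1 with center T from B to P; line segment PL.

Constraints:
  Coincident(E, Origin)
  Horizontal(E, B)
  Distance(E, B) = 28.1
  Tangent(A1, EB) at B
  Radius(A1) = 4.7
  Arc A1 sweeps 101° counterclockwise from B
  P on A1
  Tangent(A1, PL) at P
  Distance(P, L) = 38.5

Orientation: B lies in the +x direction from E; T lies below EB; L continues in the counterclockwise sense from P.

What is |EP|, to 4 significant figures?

24.14

E is at the origin; E and B share the same y with |EB| = 28.1 and B on the +x side, so B = (28.10, 0.000). A1 meets EB tangentially, so TB is at right angles to EB, so T = B + (0, -4.7) = (28.10, -4.700). On A1, B sits at bearing 90° from T; a 101° counterclockwise sweep puts P at bearing 191°, so P = T + 4.7·(cos 191°, sin 191°) = (23.49, -5.597). Then |EP| = |P − E| = 24.14.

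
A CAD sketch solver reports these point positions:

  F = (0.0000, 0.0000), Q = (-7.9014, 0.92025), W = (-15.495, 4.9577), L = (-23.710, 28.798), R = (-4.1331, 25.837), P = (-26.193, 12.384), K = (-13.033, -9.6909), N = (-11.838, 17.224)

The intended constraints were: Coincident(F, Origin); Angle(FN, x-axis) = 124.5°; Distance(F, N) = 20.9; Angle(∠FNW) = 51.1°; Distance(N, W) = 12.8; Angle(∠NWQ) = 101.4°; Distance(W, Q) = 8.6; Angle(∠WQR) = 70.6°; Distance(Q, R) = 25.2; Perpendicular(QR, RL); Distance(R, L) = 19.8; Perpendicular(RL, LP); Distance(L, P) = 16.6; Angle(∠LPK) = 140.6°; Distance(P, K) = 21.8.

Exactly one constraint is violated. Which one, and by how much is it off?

Distance(P, K) = 21.8 — off by 3.90.

F = (0.00, 0.00) ✓; FN at 124.5° ✓; |FN| = 20.90 ✓; ∠FNW = 51.10° ✓; |NW| = 12.80 ✓; ∠NWQ = 101.4° ✓; |WQ| = 8.600 ✓; ∠WQR = 70.60° ✓; |QR| = 25.20 ✓; ∠(QR, RL) = 90.00° ✓; |RL| = 19.80 ✓; ∠(RL, LP) = 90.00° ✓; |LP| = 16.60 ✓; ∠LPK = 140.6° ✓; |PK| = 25.70 ✗.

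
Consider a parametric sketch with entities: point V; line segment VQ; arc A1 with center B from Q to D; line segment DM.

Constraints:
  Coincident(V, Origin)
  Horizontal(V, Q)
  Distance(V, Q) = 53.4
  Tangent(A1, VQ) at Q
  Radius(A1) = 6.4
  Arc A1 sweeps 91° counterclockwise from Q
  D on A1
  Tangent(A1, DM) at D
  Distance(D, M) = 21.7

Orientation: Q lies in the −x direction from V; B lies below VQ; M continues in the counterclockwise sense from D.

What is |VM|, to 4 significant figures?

65.78

V is at the origin; VQ is horizontal with |VQ| = 53.4 and Q on the −x side, so Q = (-53.40, 0.000). A1 meets VQ tangentially, so BQ is at right angles to VQ, so B = Q + (0, -6.4) = (-53.40, -6.400). On A1, Q sits at bearing 90° from B; a 91° counterclockwise sweep puts D at bearing 181°, so D = B + 6.4·(cos 181°, sin 181°) = (-59.80, -6.512). Tangency of A1 to DM means the radius BD is perpendicular to DM, so DM runs along (−sin 181°, cos 181°); with |DM| = 21.7, M = (-59.42, -28.21). Then |VM| = |M − V| = 65.78.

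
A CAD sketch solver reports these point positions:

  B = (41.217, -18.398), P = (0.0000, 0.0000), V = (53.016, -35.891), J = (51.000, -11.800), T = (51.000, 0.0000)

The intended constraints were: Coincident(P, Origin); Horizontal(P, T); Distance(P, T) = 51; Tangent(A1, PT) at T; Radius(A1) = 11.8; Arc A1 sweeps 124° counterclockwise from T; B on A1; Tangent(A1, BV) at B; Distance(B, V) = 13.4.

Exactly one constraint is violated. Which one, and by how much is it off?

Distance(B, V) = 13.4 — off by 7.70.

P = (0.00, 0.00) ✓; P.y = 0.00, T.y = 0.00 ✓; |PT| = 51.00 ✓; ∠(JT, TP) = 90.00° ✓; |JT| = 11.80 ✓; bearing(J→B) − bearing(J→T) = 124.0° ✓; |JB| = 11.80 ✓; ∠(JB, BV) = 90.00° ✓; |BV| = 21.10 ✗.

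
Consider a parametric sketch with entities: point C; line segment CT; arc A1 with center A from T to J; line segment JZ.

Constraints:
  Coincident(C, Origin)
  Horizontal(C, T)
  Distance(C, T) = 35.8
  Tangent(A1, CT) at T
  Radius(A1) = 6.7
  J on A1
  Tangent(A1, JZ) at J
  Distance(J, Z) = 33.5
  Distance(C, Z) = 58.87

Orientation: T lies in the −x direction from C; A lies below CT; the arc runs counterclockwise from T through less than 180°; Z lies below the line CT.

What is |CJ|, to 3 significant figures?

43.0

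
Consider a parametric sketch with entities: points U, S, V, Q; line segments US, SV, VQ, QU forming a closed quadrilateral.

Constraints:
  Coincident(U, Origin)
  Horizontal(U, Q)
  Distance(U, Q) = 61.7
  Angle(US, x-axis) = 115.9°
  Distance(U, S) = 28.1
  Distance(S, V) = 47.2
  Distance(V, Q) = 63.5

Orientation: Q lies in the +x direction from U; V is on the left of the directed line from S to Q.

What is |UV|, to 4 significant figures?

58.79

Checks: |SV| = 47.20 ✓; |VQ| = 63.50 ✓.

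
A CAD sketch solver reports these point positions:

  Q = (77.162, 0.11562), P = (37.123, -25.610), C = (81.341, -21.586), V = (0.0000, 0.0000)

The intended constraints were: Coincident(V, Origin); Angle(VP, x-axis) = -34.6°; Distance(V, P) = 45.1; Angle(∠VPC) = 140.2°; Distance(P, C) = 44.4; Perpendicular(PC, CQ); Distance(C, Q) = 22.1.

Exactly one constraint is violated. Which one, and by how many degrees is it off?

Perpendicular(PC, CQ) — off by 5.70°.

V = (0.00, 0.00) ✓; VP at -34.60° ✓; |VP| = 45.10 ✓; ∠VPC = 140.2° ✓; |PC| = 44.40 ✓; ∠(PC, CQ) = 95.70° ✗; |CQ| = 22.10 ✓.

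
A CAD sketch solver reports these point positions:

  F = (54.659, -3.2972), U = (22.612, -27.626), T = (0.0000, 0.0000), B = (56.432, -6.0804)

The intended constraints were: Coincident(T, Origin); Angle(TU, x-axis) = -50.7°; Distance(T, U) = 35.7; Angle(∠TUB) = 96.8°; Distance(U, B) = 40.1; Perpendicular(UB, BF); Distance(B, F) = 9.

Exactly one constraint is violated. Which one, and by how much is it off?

Distance(B, F) = 9 — off by 5.70.

T = (0.00, 0.00) ✓; TU at -50.70° ✓; |TU| = 35.70 ✓; ∠TUB = 96.80° ✓; |UB| = 40.10 ✓; ∠(UB, BF) = 90.00° ✓; |BF| = 3.300 ✗.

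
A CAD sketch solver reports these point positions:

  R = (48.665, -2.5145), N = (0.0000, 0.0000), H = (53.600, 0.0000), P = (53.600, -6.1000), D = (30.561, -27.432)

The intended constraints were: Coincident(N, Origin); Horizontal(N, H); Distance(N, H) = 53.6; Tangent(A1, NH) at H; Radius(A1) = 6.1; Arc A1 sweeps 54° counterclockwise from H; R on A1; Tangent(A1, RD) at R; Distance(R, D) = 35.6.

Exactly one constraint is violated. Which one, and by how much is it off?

Distance(R, D) = 35.6 — off by 4.80.

N = (0.00, 0.00) ✓; N.y = 0.00, H.y = 0.00 ✓; |NH| = 53.60 ✓; ∠(PH, HN) = 90.00° ✓; |PH| = 6.100 ✓; bearing(P→R) − bearing(P→H) = 54.00° ✓; |PR| = 6.100 ✓; ∠(PR, RD) = 90.00° ✓; |RD| = 30.80 ✗.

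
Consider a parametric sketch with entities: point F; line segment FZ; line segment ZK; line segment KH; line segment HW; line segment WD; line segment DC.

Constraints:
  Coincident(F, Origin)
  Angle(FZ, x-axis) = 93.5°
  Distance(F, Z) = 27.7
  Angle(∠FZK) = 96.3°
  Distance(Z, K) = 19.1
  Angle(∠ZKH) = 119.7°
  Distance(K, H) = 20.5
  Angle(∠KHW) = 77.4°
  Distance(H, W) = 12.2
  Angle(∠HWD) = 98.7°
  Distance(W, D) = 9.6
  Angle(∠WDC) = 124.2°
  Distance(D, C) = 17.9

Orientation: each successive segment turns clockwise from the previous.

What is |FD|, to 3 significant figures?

22.1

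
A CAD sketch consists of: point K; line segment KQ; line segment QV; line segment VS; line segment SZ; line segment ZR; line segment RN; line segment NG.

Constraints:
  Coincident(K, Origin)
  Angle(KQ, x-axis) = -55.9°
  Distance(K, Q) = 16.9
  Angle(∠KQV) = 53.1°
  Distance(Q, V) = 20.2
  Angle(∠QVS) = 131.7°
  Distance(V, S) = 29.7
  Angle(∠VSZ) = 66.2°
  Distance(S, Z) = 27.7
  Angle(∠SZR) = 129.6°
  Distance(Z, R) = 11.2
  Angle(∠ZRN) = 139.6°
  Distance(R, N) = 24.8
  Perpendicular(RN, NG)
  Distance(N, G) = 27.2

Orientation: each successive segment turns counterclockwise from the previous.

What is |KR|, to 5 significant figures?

12.665

∠VSZ = 66.2° gives SZ at -126.90° from the x-axis; with |SZ| = 27.7, Z = (-15.115, 8.8544). ∠SZR = 129.6° gives ZR at -76.500° from the x-axis; with |ZR| = 11.2, R = (-12.500, -2.0361). Then |KR| = |R − K| = 12.665.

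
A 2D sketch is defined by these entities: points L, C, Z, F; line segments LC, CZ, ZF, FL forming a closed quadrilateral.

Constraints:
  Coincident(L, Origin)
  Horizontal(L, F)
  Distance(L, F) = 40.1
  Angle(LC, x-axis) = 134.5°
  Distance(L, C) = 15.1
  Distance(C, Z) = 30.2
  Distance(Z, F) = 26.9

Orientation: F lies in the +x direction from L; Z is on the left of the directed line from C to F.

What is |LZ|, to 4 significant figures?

25.33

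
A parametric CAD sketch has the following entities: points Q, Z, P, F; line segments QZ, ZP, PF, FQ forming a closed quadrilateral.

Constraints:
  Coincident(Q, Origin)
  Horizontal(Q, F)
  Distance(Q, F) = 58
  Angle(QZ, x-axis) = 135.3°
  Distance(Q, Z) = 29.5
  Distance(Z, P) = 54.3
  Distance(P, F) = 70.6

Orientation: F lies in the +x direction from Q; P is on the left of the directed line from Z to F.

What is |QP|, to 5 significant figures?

61.111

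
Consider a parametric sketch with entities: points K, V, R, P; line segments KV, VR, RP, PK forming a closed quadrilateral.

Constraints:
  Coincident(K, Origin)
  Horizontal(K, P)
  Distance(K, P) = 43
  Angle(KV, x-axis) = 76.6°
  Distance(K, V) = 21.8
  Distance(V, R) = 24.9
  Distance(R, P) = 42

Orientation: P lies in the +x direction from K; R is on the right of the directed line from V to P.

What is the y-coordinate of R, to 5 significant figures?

-3.3837

K is at the origin; K and P share the same y with |KP| = 43.0 and P in +x, so P = (43.0, 0). KV runs at 76.6° with |KV| = 21.8, so V = (5.0521, 21.207). R is determined by |VR| = 24.9 and |RP| = 42.0 together: it lies at the intersection of circle(V, 24.9) and circle(P, 42.0). With |VP| = 43.471, the foot of the radical line on VP is 8.5777 from V and the perpendicular offset is √(24.9² − 8.5777²) = 23.376. Taking the right-of-VP solution: R = (1.1365, -3.3837).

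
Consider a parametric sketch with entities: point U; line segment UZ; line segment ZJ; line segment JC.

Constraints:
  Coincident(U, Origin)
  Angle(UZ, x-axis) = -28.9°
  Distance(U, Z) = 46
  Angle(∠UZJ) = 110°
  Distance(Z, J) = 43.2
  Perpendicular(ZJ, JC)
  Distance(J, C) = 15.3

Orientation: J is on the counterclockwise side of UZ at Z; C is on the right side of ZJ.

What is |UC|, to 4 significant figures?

83.06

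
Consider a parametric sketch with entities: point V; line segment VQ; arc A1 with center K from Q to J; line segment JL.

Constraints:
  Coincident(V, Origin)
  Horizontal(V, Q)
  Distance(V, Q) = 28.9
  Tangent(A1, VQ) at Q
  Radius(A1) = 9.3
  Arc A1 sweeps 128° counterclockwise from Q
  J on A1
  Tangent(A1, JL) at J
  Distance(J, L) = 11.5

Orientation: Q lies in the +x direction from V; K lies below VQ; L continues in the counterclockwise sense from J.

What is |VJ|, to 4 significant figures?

26.29

V is at the origin; V and Q share the same y with |VQ| = 28.9 and Q on the +x side, so Q = (28.90, 0.000). Since A1 is tangent to VQ there, KQ ⟂ VQ, so K = Q + (0, -9.3) = (28.90, -9.300). On A1, Q sits at bearing 90° from K; a 128° counterclockwise sweep puts J at bearing 218°, so J = K + 9.3·(cos 218°, sin 218°) = (21.57, -15.03). Then |VJ| = |J − V| = 26.29.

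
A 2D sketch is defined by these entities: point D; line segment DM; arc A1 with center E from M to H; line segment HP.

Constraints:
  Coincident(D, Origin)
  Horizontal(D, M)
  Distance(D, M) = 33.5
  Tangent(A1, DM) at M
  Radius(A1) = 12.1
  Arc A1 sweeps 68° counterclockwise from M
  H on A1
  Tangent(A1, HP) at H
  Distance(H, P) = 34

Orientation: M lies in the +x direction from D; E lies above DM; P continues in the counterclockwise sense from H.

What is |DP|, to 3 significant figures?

69.5

On A1, M sits at bearing -90° from E; a 68° counterclockwise sweep puts H at bearing -22°, so H = E + 12.1·(cos -22°, sin -22°) = (44.7, 7.57). The tangent condition forces EH to be normal to HP, so HP runs along (−sin -22°, cos -22°); with |HP| = 34.0, P = (57.5, 39.1). Then |DP| = |P − D| = 69.5.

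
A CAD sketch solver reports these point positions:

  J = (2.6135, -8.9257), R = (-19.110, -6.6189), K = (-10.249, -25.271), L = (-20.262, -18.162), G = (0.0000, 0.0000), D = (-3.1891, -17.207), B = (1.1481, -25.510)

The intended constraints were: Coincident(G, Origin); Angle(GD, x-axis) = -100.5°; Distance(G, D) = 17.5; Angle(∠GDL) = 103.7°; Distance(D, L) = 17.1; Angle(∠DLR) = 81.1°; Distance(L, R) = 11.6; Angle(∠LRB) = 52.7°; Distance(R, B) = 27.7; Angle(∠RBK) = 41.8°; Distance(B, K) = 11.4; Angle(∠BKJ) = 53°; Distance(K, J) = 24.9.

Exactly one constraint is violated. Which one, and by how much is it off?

Distance(K, J) = 24.9 — off by 4.10.

G = (0.00, 0.00) ✓; GD at -100.5° ✓; |GD| = 17.50 ✓; ∠GDL = 103.7° ✓; |DL| = 17.10 ✓; ∠DLR = 81.10° ✓; |LR| = 11.60 ✓; ∠LRB = 52.70° ✓; |RB| = 27.70 ✓; ∠RBK = 41.80° ✓; |BK| = 11.40 ✓; ∠BKJ = 53.00° ✓; |KJ| = 20.80 ✗.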